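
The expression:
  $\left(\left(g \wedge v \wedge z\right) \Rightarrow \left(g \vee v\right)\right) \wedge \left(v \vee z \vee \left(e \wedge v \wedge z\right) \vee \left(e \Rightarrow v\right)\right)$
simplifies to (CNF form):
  $v \vee z \vee \neg e$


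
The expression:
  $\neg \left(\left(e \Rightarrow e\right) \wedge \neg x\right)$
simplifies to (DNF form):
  $x$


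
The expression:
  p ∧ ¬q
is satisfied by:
  {p: True, q: False}


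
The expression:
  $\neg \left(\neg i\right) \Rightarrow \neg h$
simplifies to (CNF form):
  $\neg h \vee \neg i$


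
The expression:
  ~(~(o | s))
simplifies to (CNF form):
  o | s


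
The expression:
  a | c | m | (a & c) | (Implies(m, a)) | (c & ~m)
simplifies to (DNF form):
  True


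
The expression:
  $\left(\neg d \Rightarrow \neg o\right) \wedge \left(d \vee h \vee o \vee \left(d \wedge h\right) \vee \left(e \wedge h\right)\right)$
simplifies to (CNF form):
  $\left(d \vee h\right) \wedge \left(d \vee \neg o\right)$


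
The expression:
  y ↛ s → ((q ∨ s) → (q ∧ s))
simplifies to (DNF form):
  s ∨ ¬q ∨ ¬y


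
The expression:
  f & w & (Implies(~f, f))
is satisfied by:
  {w: True, f: True}


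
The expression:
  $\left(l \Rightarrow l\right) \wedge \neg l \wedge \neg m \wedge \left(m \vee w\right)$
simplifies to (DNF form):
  $w \wedge \neg l \wedge \neg m$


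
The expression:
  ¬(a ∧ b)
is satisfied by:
  {a: False, b: False}
  {b: True, a: False}
  {a: True, b: False}


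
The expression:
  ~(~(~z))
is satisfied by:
  {z: False}


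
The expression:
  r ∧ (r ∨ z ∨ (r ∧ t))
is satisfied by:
  {r: True}


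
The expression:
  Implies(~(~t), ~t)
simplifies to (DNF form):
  ~t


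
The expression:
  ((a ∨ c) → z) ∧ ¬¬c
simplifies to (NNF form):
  c ∧ z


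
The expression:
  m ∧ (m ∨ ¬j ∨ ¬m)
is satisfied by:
  {m: True}


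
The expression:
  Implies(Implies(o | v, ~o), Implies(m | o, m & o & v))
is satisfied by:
  {o: True, m: False}
  {m: False, o: False}
  {m: True, o: True}


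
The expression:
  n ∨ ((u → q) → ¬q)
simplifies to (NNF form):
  n ∨ ¬q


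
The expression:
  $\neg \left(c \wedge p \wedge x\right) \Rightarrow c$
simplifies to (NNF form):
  $c$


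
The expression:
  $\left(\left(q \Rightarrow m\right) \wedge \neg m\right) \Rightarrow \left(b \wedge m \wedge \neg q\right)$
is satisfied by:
  {q: True, m: True}
  {q: True, m: False}
  {m: True, q: False}


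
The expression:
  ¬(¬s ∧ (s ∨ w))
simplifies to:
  s ∨ ¬w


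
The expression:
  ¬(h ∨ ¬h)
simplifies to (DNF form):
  False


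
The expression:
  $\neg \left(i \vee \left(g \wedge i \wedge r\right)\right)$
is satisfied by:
  {i: False}


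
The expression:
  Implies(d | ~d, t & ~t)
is never true.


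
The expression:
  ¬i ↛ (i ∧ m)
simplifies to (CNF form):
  ¬i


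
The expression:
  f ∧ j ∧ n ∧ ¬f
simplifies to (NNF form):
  False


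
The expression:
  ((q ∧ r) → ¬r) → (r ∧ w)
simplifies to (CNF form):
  r ∧ (q ∨ w)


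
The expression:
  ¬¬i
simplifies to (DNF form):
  i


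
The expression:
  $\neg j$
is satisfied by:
  {j: False}


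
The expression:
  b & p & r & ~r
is never true.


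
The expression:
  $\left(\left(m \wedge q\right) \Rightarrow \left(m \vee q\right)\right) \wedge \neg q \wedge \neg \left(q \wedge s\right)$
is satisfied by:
  {q: False}


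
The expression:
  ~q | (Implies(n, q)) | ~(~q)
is always true.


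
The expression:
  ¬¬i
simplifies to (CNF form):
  i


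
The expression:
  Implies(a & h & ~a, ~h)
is always true.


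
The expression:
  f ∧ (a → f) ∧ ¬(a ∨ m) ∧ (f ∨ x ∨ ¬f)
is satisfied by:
  {f: True, a: False, m: False}


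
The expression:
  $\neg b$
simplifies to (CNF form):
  $\neg b$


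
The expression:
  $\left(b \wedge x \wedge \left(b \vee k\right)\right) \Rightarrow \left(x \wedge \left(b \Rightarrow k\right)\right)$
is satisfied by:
  {k: True, x: False, b: False}
  {k: False, x: False, b: False}
  {b: True, k: True, x: False}
  {b: True, k: False, x: False}
  {x: True, k: True, b: False}
  {x: True, k: False, b: False}
  {x: True, b: True, k: True}


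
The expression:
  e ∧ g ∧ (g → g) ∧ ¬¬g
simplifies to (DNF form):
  e ∧ g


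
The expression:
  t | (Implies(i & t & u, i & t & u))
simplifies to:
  True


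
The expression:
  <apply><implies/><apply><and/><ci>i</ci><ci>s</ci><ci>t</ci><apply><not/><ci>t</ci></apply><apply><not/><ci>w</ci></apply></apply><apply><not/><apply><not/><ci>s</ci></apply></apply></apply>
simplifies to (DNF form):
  <true/>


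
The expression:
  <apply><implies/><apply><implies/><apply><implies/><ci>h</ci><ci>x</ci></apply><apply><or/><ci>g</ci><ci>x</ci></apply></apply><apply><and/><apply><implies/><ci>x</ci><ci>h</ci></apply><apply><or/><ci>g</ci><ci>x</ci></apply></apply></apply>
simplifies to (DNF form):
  <apply><or/><apply><and/><ci>h</ci><ci>x</ci></apply><apply><and/><ci>g</ci><apply><not/><ci>x</ci></apply></apply><apply><and/><apply><not/><ci>h</ci></apply><apply><not/><ci>x</ci></apply></apply></apply>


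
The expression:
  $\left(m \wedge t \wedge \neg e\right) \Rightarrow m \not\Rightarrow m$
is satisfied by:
  {e: True, m: False, t: False}
  {e: False, m: False, t: False}
  {t: True, e: True, m: False}
  {t: True, e: False, m: False}
  {m: True, e: True, t: False}
  {m: True, e: False, t: False}
  {m: True, t: True, e: True}


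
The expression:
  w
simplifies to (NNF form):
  w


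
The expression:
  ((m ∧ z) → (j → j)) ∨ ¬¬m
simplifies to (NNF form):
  True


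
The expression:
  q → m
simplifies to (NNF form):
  m ∨ ¬q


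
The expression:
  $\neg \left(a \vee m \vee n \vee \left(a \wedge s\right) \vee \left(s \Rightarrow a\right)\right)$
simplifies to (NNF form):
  $s \wedge \neg a \wedge \neg m \wedge \neg n$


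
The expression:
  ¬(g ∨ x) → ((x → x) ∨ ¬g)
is always true.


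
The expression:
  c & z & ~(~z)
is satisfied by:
  {c: True, z: True}


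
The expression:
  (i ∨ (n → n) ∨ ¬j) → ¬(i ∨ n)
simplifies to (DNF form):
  ¬i ∧ ¬n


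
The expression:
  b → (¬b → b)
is always true.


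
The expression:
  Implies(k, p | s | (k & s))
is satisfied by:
  {s: True, p: True, k: False}
  {s: True, k: False, p: False}
  {p: True, k: False, s: False}
  {p: False, k: False, s: False}
  {s: True, p: True, k: True}
  {s: True, k: True, p: False}
  {p: True, k: True, s: False}


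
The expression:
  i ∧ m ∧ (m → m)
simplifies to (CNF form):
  i ∧ m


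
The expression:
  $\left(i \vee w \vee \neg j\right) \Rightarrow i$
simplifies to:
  $i \vee \left(j \wedge \neg w\right)$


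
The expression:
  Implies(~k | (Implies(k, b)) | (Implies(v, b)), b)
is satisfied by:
  {b: True, v: True, k: True}
  {b: True, v: True, k: False}
  {b: True, k: True, v: False}
  {b: True, k: False, v: False}
  {v: True, k: True, b: False}


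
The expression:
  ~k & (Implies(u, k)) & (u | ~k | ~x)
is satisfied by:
  {u: False, k: False}


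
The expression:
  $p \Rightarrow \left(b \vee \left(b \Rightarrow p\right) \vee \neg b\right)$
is always true.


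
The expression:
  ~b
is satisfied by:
  {b: False}


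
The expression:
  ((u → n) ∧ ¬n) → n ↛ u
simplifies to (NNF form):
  n ∨ u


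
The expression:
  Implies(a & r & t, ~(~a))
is always true.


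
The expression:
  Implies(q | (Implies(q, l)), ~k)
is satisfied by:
  {k: False}


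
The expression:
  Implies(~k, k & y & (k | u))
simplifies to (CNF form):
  k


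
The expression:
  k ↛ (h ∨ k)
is never true.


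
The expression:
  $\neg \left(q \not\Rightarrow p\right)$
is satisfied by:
  {p: True, q: False}
  {q: False, p: False}
  {q: True, p: True}


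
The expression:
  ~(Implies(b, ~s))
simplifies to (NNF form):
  b & s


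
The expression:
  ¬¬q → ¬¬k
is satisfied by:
  {k: True, q: False}
  {q: False, k: False}
  {q: True, k: True}


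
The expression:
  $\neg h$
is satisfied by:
  {h: False}


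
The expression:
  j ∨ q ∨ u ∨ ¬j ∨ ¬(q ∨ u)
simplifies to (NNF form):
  True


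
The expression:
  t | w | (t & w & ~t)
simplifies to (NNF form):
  t | w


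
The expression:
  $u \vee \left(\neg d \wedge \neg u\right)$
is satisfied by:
  {u: True, d: False}
  {d: False, u: False}
  {d: True, u: True}


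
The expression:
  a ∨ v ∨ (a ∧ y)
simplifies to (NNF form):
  a ∨ v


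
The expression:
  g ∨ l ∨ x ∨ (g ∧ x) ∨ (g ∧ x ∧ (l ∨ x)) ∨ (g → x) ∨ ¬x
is always true.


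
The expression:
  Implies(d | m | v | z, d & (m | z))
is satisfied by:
  {d: True, m: True, v: False, z: False}
  {d: True, z: True, v: False, m: False}
  {d: True, m: True, z: True, v: False}
  {d: True, m: True, v: True, z: False}
  {d: True, z: True, v: True, m: False}
  {d: True, m: True, z: True, v: True}
  {z: False, v: False, m: False, d: False}


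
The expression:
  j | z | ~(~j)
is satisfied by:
  {z: True, j: True}
  {z: True, j: False}
  {j: True, z: False}


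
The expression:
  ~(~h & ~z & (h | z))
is always true.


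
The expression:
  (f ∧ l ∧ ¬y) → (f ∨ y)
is always true.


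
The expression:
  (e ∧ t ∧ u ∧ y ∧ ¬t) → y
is always true.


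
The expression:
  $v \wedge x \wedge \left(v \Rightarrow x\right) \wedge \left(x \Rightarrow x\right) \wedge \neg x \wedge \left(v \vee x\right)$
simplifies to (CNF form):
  $\text{False}$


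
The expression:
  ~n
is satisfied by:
  {n: False}


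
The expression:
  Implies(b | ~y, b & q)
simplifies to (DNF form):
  (b & q) | (y & ~b)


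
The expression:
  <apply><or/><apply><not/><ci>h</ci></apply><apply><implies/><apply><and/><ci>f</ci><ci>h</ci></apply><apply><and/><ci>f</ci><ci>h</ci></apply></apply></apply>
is always true.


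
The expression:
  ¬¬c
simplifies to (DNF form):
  c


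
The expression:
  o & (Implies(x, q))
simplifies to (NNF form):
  o & (q | ~x)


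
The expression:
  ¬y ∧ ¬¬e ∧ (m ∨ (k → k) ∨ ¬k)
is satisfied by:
  {e: True, y: False}


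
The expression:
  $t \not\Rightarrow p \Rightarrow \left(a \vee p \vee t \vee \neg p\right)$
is always true.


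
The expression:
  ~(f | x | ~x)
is never true.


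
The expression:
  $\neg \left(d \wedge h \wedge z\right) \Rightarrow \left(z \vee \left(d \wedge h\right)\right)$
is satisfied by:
  {d: True, z: True, h: True}
  {d: True, z: True, h: False}
  {z: True, h: True, d: False}
  {z: True, h: False, d: False}
  {d: True, h: True, z: False}


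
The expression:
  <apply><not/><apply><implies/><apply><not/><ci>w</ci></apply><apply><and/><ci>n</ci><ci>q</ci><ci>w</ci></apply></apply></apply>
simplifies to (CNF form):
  <apply><not/><ci>w</ci></apply>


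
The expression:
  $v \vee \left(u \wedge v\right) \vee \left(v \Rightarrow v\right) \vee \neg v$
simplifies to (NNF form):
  $\text{True}$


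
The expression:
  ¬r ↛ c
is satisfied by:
  {c: True, r: False}
  {r: False, c: False}
  {r: True, c: True}


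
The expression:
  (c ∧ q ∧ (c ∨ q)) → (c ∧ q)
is always true.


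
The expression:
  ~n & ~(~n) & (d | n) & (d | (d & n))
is never true.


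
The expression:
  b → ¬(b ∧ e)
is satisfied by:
  {e: False, b: False}
  {b: True, e: False}
  {e: True, b: False}


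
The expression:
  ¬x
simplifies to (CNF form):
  ¬x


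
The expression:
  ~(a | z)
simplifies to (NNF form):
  ~a & ~z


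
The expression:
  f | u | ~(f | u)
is always true.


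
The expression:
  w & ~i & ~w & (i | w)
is never true.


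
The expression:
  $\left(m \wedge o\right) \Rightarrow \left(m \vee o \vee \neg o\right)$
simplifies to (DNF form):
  $\text{True}$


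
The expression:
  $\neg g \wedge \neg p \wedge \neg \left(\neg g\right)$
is never true.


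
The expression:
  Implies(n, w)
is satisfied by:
  {w: True, n: False}
  {n: False, w: False}
  {n: True, w: True}


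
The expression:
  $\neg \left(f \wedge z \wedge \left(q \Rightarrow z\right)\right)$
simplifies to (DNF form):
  $\neg f \vee \neg z$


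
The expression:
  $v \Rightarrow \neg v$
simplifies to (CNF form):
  $\neg v$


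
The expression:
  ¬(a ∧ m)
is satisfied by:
  {m: False, a: False}
  {a: True, m: False}
  {m: True, a: False}


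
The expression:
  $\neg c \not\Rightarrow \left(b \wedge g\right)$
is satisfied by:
  {g: False, c: False, b: False}
  {b: True, g: False, c: False}
  {g: True, b: False, c: False}


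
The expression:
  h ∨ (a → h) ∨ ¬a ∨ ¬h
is always true.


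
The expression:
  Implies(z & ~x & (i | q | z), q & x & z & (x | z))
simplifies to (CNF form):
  x | ~z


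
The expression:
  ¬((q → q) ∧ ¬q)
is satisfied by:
  {q: True}


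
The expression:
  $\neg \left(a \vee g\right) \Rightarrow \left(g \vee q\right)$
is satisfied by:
  {a: True, q: True, g: True}
  {a: True, q: True, g: False}
  {a: True, g: True, q: False}
  {a: True, g: False, q: False}
  {q: True, g: True, a: False}
  {q: True, g: False, a: False}
  {g: True, q: False, a: False}


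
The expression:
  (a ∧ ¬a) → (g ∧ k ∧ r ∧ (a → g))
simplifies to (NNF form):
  True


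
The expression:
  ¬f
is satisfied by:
  {f: False}


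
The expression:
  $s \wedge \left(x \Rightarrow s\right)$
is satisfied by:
  {s: True}


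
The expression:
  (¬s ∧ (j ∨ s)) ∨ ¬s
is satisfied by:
  {s: False}


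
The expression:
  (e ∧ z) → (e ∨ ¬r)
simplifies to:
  True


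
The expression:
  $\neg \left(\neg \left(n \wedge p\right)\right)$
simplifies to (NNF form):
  $n \wedge p$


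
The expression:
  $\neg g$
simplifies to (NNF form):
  $\neg g$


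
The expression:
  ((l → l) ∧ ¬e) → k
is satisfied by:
  {k: True, e: True}
  {k: True, e: False}
  {e: True, k: False}


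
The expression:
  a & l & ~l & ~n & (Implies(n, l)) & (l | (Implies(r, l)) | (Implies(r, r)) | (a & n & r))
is never true.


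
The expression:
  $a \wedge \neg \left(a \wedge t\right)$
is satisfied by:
  {a: True, t: False}


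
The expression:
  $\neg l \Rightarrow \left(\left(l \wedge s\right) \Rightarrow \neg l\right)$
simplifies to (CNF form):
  $\text{True}$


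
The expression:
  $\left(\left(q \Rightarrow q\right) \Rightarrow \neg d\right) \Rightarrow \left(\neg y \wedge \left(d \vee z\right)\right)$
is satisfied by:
  {d: True, z: True, y: False}
  {d: True, y: False, z: False}
  {d: True, z: True, y: True}
  {d: True, y: True, z: False}
  {z: True, y: False, d: False}


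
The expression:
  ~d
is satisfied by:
  {d: False}


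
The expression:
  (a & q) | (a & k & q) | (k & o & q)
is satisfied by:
  {a: True, k: True, q: True, o: True}
  {a: True, k: True, q: True, o: False}
  {a: True, q: True, o: True, k: False}
  {a: True, q: True, o: False, k: False}
  {k: True, q: True, o: True, a: False}


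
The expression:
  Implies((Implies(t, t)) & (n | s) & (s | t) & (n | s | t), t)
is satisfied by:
  {t: True, s: False}
  {s: False, t: False}
  {s: True, t: True}


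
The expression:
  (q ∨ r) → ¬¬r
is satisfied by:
  {r: True, q: False}
  {q: False, r: False}
  {q: True, r: True}


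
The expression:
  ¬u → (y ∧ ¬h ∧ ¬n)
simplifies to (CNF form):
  (u ∨ y) ∧ (u ∨ ¬h) ∧ (u ∨ ¬n)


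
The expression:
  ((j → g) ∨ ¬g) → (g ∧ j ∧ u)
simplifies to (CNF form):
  g ∧ j ∧ u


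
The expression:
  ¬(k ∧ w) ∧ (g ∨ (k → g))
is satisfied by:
  {g: True, k: False, w: False}
  {g: False, k: False, w: False}
  {w: True, g: True, k: False}
  {w: True, g: False, k: False}
  {k: True, g: True, w: False}


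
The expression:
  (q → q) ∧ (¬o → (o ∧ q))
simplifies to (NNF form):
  o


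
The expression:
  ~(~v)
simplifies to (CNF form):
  v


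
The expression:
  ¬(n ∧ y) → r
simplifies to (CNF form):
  (n ∨ r) ∧ (r ∨ y)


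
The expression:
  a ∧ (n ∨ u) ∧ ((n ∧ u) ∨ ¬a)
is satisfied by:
  {a: True, u: True, n: True}


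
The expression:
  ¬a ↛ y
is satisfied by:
  {y: False, a: False}


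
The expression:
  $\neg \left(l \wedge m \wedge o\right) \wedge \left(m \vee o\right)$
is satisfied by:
  {o: True, m: False, l: False}
  {o: True, l: True, m: False}
  {o: True, m: True, l: False}
  {m: True, l: False, o: False}
  {l: True, m: True, o: False}


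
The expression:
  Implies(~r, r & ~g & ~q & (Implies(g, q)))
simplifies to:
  r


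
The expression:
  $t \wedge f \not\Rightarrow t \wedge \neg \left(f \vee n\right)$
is never true.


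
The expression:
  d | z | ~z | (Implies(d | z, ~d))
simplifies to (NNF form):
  True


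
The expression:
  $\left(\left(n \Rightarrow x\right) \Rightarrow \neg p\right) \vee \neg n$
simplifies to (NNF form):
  $\neg n \vee \neg p \vee \neg x$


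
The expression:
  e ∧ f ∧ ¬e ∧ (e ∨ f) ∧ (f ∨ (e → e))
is never true.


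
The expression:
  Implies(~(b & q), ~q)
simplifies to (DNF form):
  b | ~q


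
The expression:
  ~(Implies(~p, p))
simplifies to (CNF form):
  ~p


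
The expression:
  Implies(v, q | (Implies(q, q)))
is always true.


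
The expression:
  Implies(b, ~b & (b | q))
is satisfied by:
  {b: False}


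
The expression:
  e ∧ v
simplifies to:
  e ∧ v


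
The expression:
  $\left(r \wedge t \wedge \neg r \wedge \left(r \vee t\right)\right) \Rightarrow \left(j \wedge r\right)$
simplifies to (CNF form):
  $\text{True}$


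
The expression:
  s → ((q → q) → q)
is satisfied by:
  {q: True, s: False}
  {s: False, q: False}
  {s: True, q: True}


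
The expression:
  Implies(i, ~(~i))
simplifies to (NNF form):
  True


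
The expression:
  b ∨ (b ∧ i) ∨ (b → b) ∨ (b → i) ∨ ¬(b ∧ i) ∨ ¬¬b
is always true.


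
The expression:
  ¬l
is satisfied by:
  {l: False}


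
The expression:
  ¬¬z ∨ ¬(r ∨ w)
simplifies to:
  z ∨ (¬r ∧ ¬w)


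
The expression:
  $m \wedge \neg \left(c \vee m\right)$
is never true.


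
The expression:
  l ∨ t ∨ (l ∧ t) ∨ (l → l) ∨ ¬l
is always true.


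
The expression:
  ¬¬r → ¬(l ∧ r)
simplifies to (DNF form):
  ¬l ∨ ¬r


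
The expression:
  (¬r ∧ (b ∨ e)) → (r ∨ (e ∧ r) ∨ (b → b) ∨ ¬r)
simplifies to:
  True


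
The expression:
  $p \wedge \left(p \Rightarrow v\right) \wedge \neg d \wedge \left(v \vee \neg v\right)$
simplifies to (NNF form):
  $p \wedge v \wedge \neg d$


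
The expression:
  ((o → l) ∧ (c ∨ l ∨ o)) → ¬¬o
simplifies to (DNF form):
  o ∨ (¬c ∧ ¬l)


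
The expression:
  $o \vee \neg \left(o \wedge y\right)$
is always true.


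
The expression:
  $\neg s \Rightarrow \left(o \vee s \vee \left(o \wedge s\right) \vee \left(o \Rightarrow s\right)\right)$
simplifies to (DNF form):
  $\text{True}$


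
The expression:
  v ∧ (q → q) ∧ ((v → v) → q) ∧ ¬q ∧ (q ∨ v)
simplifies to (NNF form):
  False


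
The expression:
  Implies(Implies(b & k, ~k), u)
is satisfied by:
  {k: True, u: True, b: True}
  {k: True, u: True, b: False}
  {u: True, b: True, k: False}
  {u: True, b: False, k: False}
  {k: True, b: True, u: False}


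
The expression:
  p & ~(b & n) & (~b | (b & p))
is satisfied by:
  {p: True, n: False, b: False}
  {p: True, b: True, n: False}
  {p: True, n: True, b: False}


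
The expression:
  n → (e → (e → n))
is always true.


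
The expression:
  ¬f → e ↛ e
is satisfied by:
  {f: True}


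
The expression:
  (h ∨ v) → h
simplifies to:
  h ∨ ¬v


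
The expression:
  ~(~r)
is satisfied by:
  {r: True}


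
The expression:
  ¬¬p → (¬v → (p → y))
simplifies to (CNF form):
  v ∨ y ∨ ¬p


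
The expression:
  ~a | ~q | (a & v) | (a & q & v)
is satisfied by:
  {v: True, a: False, q: False}
  {v: False, a: False, q: False}
  {q: True, v: True, a: False}
  {q: True, v: False, a: False}
  {a: True, v: True, q: False}
  {a: True, v: False, q: False}
  {a: True, q: True, v: True}


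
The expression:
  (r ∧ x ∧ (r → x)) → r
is always true.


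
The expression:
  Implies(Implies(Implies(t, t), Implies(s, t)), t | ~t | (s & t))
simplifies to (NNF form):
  True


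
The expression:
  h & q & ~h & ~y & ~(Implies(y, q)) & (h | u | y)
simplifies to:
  False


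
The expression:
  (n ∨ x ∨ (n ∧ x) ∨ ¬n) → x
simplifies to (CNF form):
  x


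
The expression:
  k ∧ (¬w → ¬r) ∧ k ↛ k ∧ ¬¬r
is never true.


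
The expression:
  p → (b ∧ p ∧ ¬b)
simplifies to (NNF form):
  ¬p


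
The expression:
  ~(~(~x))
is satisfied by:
  {x: False}


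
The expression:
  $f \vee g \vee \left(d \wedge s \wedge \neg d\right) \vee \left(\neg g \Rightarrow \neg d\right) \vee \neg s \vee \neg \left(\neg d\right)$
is always true.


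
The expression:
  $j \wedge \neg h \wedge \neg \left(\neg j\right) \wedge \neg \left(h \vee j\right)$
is never true.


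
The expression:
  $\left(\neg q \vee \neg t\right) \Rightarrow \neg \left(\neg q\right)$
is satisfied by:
  {q: True}


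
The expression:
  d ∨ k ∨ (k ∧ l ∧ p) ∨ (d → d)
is always true.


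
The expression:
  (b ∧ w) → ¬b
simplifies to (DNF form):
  ¬b ∨ ¬w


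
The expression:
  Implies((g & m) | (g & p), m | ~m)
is always true.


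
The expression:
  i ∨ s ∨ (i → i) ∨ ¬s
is always true.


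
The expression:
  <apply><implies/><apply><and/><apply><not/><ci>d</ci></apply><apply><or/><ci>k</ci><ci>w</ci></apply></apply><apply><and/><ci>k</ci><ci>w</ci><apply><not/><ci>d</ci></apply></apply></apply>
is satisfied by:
  {d: True, w: False, k: False}
  {d: True, k: True, w: False}
  {d: True, w: True, k: False}
  {d: True, k: True, w: True}
  {k: False, w: False, d: False}
  {k: True, w: True, d: False}


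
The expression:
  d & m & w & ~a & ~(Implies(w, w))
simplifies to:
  False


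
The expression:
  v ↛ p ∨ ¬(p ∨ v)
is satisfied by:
  {p: False}


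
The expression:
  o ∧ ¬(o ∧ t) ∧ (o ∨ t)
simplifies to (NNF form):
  o ∧ ¬t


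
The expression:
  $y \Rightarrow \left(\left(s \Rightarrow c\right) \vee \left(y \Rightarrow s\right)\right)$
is always true.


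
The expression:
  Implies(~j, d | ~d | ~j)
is always true.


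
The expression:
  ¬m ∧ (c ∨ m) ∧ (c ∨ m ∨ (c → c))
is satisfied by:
  {c: True, m: False}


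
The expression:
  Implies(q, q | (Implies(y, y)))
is always true.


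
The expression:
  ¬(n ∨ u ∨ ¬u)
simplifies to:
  False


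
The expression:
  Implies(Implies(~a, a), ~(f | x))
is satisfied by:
  {x: False, a: False, f: False}
  {f: True, x: False, a: False}
  {x: True, f: False, a: False}
  {f: True, x: True, a: False}
  {a: True, f: False, x: False}


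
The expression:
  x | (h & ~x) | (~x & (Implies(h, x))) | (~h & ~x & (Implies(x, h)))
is always true.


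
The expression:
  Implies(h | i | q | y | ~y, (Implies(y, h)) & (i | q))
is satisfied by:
  {i: True, q: True, h: True, y: False}
  {i: True, q: True, h: False, y: False}
  {i: True, h: True, q: False, y: False}
  {i: True, h: False, q: False, y: False}
  {q: True, h: True, i: False, y: False}
  {q: True, i: False, h: False, y: False}
  {i: True, y: True, q: True, h: True}
  {i: True, y: True, h: True, q: False}
  {y: True, q: True, h: True, i: False}


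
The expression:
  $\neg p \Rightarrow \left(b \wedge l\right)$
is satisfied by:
  {l: True, p: True, b: True}
  {l: True, p: True, b: False}
  {p: True, b: True, l: False}
  {p: True, b: False, l: False}
  {l: True, b: True, p: False}


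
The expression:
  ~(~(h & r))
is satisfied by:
  {r: True, h: True}


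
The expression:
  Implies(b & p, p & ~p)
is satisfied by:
  {p: False, b: False}
  {b: True, p: False}
  {p: True, b: False}


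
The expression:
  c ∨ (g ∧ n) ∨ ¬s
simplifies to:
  c ∨ (g ∧ n) ∨ ¬s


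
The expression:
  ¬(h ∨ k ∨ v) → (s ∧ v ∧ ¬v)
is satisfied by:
  {k: True, v: True, h: True}
  {k: True, v: True, h: False}
  {k: True, h: True, v: False}
  {k: True, h: False, v: False}
  {v: True, h: True, k: False}
  {v: True, h: False, k: False}
  {h: True, v: False, k: False}


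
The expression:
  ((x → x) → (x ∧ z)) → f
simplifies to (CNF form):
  f ∨ ¬x ∨ ¬z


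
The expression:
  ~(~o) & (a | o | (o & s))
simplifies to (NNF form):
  o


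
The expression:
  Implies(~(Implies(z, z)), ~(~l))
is always true.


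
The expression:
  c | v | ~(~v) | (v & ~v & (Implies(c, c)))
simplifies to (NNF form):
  c | v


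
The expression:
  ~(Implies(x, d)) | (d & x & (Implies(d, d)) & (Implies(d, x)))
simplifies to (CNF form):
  x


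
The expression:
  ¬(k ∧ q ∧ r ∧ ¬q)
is always true.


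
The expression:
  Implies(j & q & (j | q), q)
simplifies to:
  True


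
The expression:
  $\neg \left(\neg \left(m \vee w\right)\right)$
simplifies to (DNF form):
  $m \vee w$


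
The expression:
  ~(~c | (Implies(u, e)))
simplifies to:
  c & u & ~e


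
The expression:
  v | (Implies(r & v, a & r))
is always true.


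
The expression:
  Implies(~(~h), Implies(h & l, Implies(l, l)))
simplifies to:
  True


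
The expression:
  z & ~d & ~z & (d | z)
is never true.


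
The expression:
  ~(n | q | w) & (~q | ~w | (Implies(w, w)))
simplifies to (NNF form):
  ~n & ~q & ~w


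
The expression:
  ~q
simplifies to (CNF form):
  ~q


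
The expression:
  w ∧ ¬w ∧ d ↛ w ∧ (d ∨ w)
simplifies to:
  False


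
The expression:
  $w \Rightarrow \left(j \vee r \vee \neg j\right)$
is always true.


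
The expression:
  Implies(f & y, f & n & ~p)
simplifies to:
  ~f | ~y | (n & ~p)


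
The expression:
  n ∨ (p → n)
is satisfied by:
  {n: True, p: False}
  {p: False, n: False}
  {p: True, n: True}


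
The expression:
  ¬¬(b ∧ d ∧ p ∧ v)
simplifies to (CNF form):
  b ∧ d ∧ p ∧ v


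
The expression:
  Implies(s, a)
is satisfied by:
  {a: True, s: False}
  {s: False, a: False}
  {s: True, a: True}


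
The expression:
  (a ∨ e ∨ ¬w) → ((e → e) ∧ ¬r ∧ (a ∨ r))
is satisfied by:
  {a: True, w: True, r: False, e: False}
  {a: True, r: False, w: False, e: False}
  {a: True, e: True, w: True, r: False}
  {a: True, e: True, r: False, w: False}
  {w: True, e: False, r: False, a: False}
  {w: True, r: True, e: False, a: False}


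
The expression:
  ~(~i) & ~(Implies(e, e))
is never true.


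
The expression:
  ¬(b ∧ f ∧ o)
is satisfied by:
  {o: False, b: False, f: False}
  {f: True, o: False, b: False}
  {b: True, o: False, f: False}
  {f: True, b: True, o: False}
  {o: True, f: False, b: False}
  {f: True, o: True, b: False}
  {b: True, o: True, f: False}


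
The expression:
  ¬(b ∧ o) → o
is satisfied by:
  {o: True}


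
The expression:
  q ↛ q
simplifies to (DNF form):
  False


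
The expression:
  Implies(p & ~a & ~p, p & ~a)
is always true.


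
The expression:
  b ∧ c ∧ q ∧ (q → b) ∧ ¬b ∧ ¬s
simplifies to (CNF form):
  False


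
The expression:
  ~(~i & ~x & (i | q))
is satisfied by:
  {i: True, x: True, q: False}
  {i: True, q: False, x: False}
  {x: True, q: False, i: False}
  {x: False, q: False, i: False}
  {i: True, x: True, q: True}
  {i: True, q: True, x: False}
  {x: True, q: True, i: False}


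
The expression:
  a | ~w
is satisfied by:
  {a: True, w: False}
  {w: False, a: False}
  {w: True, a: True}


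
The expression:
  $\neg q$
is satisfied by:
  {q: False}


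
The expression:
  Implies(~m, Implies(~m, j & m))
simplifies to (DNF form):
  m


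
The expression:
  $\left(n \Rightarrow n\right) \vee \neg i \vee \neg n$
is always true.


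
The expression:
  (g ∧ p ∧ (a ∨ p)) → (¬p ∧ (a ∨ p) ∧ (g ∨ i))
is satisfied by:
  {p: False, g: False}
  {g: True, p: False}
  {p: True, g: False}


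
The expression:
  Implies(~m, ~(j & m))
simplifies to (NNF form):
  True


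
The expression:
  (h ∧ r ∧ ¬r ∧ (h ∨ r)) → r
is always true.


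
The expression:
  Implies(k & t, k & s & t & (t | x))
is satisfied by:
  {s: True, k: False, t: False}
  {k: False, t: False, s: False}
  {s: True, t: True, k: False}
  {t: True, k: False, s: False}
  {s: True, k: True, t: False}
  {k: True, s: False, t: False}
  {s: True, t: True, k: True}


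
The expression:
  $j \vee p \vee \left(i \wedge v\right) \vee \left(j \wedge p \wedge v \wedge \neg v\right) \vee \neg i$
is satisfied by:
  {v: True, p: True, j: True, i: False}
  {v: True, p: True, j: False, i: False}
  {v: True, j: True, p: False, i: False}
  {v: True, j: False, p: False, i: False}
  {p: True, j: True, v: False, i: False}
  {p: True, j: False, v: False, i: False}
  {j: True, v: False, p: False, i: False}
  {j: False, v: False, p: False, i: False}
  {i: True, v: True, p: True, j: True}
  {i: True, v: True, p: True, j: False}
  {i: True, v: True, j: True, p: False}
  {i: True, v: True, j: False, p: False}
  {i: True, p: True, j: True, v: False}
  {i: True, p: True, j: False, v: False}
  {i: True, j: True, p: False, v: False}


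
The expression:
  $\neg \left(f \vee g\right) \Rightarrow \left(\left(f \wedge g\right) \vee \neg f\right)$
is always true.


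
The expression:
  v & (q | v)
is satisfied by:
  {v: True}


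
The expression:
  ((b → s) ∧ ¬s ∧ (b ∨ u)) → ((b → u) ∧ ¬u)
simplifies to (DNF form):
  b ∨ s ∨ ¬u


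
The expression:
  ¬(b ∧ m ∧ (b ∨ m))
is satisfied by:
  {m: False, b: False}
  {b: True, m: False}
  {m: True, b: False}


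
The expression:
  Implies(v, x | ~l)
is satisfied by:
  {x: True, l: False, v: False}
  {l: False, v: False, x: False}
  {x: True, v: True, l: False}
  {v: True, l: False, x: False}
  {x: True, l: True, v: False}
  {l: True, x: False, v: False}
  {x: True, v: True, l: True}


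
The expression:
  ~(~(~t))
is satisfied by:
  {t: False}


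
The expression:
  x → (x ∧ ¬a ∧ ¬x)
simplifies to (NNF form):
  ¬x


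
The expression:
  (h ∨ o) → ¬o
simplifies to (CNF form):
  ¬o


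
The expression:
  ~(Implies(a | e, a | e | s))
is never true.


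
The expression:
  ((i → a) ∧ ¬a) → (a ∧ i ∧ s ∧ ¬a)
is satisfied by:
  {i: True, a: True}
  {i: True, a: False}
  {a: True, i: False}


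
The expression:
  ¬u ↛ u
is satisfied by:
  {u: False}


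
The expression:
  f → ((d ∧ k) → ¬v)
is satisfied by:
  {k: False, d: False, f: False, v: False}
  {v: True, k: False, d: False, f: False}
  {f: True, k: False, d: False, v: False}
  {v: True, f: True, k: False, d: False}
  {d: True, v: False, k: False, f: False}
  {v: True, d: True, k: False, f: False}
  {f: True, d: True, v: False, k: False}
  {v: True, f: True, d: True, k: False}
  {k: True, f: False, d: False, v: False}
  {v: True, k: True, f: False, d: False}
  {f: True, k: True, v: False, d: False}
  {v: True, f: True, k: True, d: False}
  {d: True, k: True, f: False, v: False}
  {v: True, d: True, k: True, f: False}
  {f: True, d: True, k: True, v: False}


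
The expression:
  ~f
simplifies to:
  ~f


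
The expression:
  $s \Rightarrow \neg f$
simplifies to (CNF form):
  $\neg f \vee \neg s$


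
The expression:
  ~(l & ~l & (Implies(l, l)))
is always true.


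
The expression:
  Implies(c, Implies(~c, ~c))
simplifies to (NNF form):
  True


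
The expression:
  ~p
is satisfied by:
  {p: False}


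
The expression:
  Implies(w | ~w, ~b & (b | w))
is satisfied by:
  {w: True, b: False}


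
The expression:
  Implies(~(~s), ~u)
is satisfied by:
  {s: False, u: False}
  {u: True, s: False}
  {s: True, u: False}


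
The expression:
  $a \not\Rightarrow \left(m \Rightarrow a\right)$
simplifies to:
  $\text{False}$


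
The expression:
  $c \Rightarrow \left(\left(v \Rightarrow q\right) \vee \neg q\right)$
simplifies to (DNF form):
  $\text{True}$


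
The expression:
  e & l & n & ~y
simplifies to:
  e & l & n & ~y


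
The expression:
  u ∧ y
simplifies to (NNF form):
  u ∧ y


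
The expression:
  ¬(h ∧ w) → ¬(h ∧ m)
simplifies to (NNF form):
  w ∨ ¬h ∨ ¬m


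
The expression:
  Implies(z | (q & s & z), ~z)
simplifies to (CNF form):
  ~z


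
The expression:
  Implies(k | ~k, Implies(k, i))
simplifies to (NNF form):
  i | ~k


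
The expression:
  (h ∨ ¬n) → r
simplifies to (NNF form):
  r ∨ (n ∧ ¬h)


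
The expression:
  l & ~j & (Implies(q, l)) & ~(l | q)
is never true.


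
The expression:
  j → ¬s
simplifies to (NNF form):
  ¬j ∨ ¬s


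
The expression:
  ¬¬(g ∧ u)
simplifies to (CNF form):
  g ∧ u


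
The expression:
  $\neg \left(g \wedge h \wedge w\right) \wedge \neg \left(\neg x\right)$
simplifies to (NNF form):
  $x \wedge \left(\neg g \vee \neg h \vee \neg w\right)$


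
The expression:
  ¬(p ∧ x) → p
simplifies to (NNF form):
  p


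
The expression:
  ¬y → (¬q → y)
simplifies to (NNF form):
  q ∨ y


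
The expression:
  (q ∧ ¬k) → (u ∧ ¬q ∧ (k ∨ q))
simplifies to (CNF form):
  k ∨ ¬q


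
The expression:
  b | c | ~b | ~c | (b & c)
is always true.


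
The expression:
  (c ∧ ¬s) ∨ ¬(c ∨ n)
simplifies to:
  (c ∧ ¬s) ∨ (¬c ∧ ¬n)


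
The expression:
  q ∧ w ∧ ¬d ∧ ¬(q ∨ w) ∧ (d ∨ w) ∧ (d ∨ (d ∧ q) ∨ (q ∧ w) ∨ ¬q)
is never true.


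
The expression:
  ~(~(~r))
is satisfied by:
  {r: False}


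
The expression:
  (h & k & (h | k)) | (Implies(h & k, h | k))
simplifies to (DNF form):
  True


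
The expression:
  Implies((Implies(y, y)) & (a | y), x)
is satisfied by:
  {x: True, y: False, a: False}
  {x: True, a: True, y: False}
  {x: True, y: True, a: False}
  {x: True, a: True, y: True}
  {a: False, y: False, x: False}


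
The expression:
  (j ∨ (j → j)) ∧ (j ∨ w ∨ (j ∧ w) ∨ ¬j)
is always true.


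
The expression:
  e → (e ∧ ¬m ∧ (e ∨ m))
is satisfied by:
  {m: False, e: False}
  {e: True, m: False}
  {m: True, e: False}


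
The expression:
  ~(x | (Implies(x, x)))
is never true.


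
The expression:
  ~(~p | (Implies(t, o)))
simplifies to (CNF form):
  p & t & ~o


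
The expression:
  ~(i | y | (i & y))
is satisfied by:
  {i: False, y: False}


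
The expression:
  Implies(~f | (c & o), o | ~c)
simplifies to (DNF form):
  f | o | ~c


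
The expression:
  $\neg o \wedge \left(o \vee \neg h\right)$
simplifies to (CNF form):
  $\neg h \wedge \neg o$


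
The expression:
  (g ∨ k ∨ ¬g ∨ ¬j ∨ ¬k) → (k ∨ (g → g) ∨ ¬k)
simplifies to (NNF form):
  True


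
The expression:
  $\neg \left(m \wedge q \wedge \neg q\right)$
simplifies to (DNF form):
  $\text{True}$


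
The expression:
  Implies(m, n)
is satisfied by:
  {n: True, m: False}
  {m: False, n: False}
  {m: True, n: True}


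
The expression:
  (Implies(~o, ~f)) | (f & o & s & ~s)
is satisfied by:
  {o: True, f: False}
  {f: False, o: False}
  {f: True, o: True}


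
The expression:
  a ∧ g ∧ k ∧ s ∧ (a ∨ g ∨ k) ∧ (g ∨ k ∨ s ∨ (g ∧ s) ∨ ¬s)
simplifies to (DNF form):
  a ∧ g ∧ k ∧ s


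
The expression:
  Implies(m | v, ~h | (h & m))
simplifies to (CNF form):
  m | ~h | ~v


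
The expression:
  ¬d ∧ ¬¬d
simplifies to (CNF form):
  False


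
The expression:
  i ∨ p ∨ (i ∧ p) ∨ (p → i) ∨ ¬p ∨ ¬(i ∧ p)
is always true.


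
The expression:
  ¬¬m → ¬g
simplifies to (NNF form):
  ¬g ∨ ¬m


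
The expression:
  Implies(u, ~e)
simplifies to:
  ~e | ~u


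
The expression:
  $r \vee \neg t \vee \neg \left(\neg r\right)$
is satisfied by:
  {r: True, t: False}
  {t: False, r: False}
  {t: True, r: True}


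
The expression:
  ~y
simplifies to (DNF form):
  ~y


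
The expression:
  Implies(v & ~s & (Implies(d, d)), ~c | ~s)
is always true.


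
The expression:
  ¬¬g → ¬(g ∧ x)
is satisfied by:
  {g: False, x: False}
  {x: True, g: False}
  {g: True, x: False}


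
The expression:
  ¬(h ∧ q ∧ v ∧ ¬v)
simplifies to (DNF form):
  True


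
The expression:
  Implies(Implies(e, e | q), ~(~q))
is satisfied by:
  {q: True}


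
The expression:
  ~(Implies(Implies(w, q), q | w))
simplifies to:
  ~q & ~w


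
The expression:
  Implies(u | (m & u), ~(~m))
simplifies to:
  m | ~u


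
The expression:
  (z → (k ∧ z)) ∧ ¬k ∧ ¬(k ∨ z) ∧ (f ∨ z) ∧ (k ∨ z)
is never true.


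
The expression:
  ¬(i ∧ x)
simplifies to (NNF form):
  ¬i ∨ ¬x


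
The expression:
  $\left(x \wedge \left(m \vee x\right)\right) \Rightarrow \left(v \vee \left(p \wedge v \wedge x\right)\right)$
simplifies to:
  $v \vee \neg x$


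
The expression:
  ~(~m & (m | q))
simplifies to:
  m | ~q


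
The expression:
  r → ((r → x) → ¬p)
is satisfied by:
  {p: False, x: False, r: False}
  {r: True, p: False, x: False}
  {x: True, p: False, r: False}
  {r: True, x: True, p: False}
  {p: True, r: False, x: False}
  {r: True, p: True, x: False}
  {x: True, p: True, r: False}


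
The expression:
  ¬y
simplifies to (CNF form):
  ¬y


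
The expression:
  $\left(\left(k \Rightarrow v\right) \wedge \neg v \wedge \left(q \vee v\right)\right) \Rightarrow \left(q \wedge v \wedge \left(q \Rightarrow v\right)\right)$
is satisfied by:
  {k: True, v: True, q: False}
  {k: True, v: False, q: False}
  {v: True, k: False, q: False}
  {k: False, v: False, q: False}
  {q: True, k: True, v: True}
  {q: True, k: True, v: False}
  {q: True, v: True, k: False}


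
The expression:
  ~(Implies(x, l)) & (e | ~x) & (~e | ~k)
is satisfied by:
  {e: True, x: True, l: False, k: False}


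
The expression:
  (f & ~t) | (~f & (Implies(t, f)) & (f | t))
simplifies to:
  f & ~t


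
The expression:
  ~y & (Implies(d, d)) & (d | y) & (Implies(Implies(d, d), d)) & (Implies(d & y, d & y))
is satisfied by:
  {d: True, y: False}


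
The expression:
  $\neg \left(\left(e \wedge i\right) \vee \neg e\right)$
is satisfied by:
  {e: True, i: False}
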